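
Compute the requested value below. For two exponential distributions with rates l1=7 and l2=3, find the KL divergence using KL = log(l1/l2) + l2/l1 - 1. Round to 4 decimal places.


KL divergence for exponential family:
KL = log(l1/l2) + l2/l1 - 1.
log(7/3) = 0.847298.
3/7 = 0.428571.
KL = 0.847298 + 0.428571 - 1 = 0.2759

0.2759


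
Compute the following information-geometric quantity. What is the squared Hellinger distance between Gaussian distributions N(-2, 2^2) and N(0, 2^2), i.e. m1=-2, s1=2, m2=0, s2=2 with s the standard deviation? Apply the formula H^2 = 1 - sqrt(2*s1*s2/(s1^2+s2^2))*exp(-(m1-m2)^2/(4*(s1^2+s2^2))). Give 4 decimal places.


Squared Hellinger distance for Gaussians:
H^2 = 1 - sqrt(2*s1*s2/(s1^2+s2^2)) * exp(-(m1-m2)^2/(4*(s1^2+s2^2))).
s1^2 = 4, s2^2 = 4, s1^2+s2^2 = 8.
sqrt(2*2*2/(8)) = 1.0.
(m1-m2)^2 = (-2)^2 = 4.
exp(-4/(4*8)) = exp(-0.125) = 0.882497.
H^2 = 1 - 1.0*0.882497 = 0.1175

0.1175


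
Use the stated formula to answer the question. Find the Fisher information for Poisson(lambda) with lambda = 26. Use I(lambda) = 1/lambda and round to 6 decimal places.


Fisher information for Poisson: I(lambda) = 1/lambda.
lambda = 26.
I(lambda) = 1/26 = 0.038462

0.038462


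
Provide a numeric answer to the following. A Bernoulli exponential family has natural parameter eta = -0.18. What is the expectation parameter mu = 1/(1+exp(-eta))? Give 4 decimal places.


Dual coordinate (expectation parameter) for Bernoulli:
mu = 1/(1+exp(-eta)).
eta = -0.18.
exp(-eta) = exp(0.18) = 1.197217.
mu = 1/(1+1.197217) = 0.4551

0.4551


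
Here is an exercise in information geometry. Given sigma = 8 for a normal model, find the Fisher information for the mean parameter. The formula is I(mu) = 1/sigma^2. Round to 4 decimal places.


The Fisher information for the mean of a normal distribution is I(mu) = 1/sigma^2.
sigma = 8, so sigma^2 = 64.
I(mu) = 1/64 = 0.0156

0.0156


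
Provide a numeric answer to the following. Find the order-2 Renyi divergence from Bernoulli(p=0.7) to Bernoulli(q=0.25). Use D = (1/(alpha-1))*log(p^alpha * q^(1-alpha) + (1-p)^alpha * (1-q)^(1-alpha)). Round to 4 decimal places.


Renyi divergence of order alpha between Bernoulli distributions:
D = (1/(alpha-1))*log(p^alpha * q^(1-alpha) + (1-p)^alpha * (1-q)^(1-alpha)).
alpha = 2, p = 0.7, q = 0.25.
p^alpha * q^(1-alpha) = 0.7^2 * 0.25^-1 = 1.96.
(1-p)^alpha * (1-q)^(1-alpha) = 0.3^2 * 0.75^-1 = 0.12.
sum = 1.96 + 0.12 = 2.08.
D = (1/1)*log(2.08) = 0.7324

0.7324


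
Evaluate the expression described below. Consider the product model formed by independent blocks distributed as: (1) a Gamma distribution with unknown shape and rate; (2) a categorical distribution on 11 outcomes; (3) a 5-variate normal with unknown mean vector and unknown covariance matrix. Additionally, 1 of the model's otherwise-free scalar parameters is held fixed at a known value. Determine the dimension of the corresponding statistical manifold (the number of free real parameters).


The dimension of a statistical manifold equals the number of free
(independent) real parameters of the model. For a product of independent
blocks the parameter counts add.
- Gamma (shape, rate): 2.
- categorical on 11 outcomes (probabilities sum to 1): 11-1 = 10.
- 5-variate normal: 5 (mean) + 5*6/2 = 15 (symmetric covariance) = 20.
Total = 2 + 10 + 20 = 32.
1 parameter(s) fixed at known values: 32 - 1 = 31.
Dimension = 31

31


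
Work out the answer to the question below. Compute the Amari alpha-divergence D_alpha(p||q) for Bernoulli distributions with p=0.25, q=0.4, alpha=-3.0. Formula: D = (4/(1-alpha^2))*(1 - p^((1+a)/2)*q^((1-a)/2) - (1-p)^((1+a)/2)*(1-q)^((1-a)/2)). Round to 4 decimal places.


Amari alpha-divergence:
D = (4/(1-alpha^2))*(1 - p^((1+a)/2)*q^((1-a)/2) - (1-p)^((1+a)/2)*(1-q)^((1-a)/2)).
alpha = -3.0, p = 0.25, q = 0.4.
e1 = (1+alpha)/2 = -1.0, e2 = (1-alpha)/2 = 2.0.
t1 = p^e1 * q^e2 = 0.25^-1.0 * 0.4^2.0 = 0.64.
t2 = (1-p)^e1 * (1-q)^e2 = 0.75^-1.0 * 0.6^2.0 = 0.48.
4/(1-alpha^2) = -0.5.
D = -0.5*(1 - 0.64 - 0.48) = 0.0600

0.0600


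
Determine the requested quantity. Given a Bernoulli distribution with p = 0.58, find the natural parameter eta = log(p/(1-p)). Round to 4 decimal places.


Natural parameter for Bernoulli: eta = log(p/(1-p)).
p = 0.58, 1-p = 0.42.
p/(1-p) = 1.380952.
eta = log(1.380952) = 0.3228

0.3228


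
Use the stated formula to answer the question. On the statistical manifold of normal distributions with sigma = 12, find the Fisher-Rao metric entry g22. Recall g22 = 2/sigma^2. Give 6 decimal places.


For the 2-parameter normal family, the Fisher metric has:
  g11 = 1/sigma^2, g22 = 2/sigma^2.
sigma = 12, sigma^2 = 144.
g22 = 0.013889

0.013889


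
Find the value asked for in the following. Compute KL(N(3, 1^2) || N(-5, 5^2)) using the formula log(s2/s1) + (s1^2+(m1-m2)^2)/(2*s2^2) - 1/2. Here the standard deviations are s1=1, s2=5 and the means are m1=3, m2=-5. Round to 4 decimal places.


KL divergence between normal distributions:
KL = log(s2/s1) + (s1^2 + (m1-m2)^2)/(2*s2^2) - 1/2.
log(5/1) = 1.609438.
(1^2 + (3--5)^2)/(2*5^2) = (1 + 64)/50 = 1.3.
KL = 1.609438 + 1.3 - 0.5 = 2.4094

2.4094


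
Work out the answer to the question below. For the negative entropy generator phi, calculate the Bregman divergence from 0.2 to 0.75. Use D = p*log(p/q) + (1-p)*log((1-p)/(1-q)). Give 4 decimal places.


Bregman divergence with negative entropy generator:
D = p*log(p/q) + (1-p)*log((1-p)/(1-q)).
p = 0.2, q = 0.75.
p*log(p/q) = 0.2*log(0.2/0.75) = -0.264351.
(1-p)*log((1-p)/(1-q)) = 0.8*log(0.8/0.25) = 0.930521.
D = -0.264351 + 0.930521 = 0.6662

0.6662


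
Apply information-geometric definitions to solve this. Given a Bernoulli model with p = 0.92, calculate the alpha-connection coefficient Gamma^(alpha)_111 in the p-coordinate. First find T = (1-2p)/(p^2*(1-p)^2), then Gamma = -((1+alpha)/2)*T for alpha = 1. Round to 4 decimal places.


Skewness (Amari-Chentsov) tensor: T = (1-2p)/(p^2*(1-p)^2).
p = 0.92, 1-2p = -0.84, p^2 = 0.8464, (1-p)^2 = 0.0064.
T = -0.84/(0.8464 * 0.0064) = -155.068526.
In the p-coordinate, Gamma^(alpha) = Gamma^(0) - (alpha/2)*T with Gamma^(0) = (1/2)*g'(p) = -T/2,
so Gamma^(alpha) = -((1+alpha)/2)*T.
alpha = 1, -(1+alpha)/2 = -1.0.
Gamma = -1.0 * -155.068526 = 155.0685

155.0685


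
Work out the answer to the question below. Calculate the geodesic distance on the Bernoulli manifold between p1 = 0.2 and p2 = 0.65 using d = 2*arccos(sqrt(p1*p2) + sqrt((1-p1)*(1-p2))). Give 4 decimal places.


Geodesic distance on Bernoulli manifold:
d(p1,p2) = 2*arccos(sqrt(p1*p2) + sqrt((1-p1)*(1-p2))).
sqrt(p1*p2) = sqrt(0.2*0.65) = 0.360555.
sqrt((1-p1)*(1-p2)) = sqrt(0.8*0.35) = 0.52915.
arg = 0.360555 + 0.52915 = 0.889705.
d = 2*arccos(0.889705) = 0.9482

0.9482


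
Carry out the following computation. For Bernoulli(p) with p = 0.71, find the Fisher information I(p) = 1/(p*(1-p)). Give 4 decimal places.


For Bernoulli(p), Fisher information is I(p) = 1/(p*(1-p)).
p = 0.71, 1-p = 0.29.
p*(1-p) = 0.2059.
I(p) = 1/0.2059 = 4.8567

4.8567


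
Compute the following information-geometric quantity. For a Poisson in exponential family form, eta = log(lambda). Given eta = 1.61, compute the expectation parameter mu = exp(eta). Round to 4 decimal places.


Expectation parameter for Poisson exponential family:
mu = exp(eta).
eta = 1.61.
mu = exp(1.61) = 5.0028

5.0028


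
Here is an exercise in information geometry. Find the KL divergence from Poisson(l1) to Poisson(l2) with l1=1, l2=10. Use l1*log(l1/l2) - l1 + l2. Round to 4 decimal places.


KL divergence for Poisson:
KL = l1*log(l1/l2) - l1 + l2.
l1 = 1, l2 = 10.
log(1/10) = -2.302585.
l1*log(l1/l2) = 1 * -2.302585 = -2.302585.
KL = -2.302585 - 1 + 10 = 6.6974

6.6974


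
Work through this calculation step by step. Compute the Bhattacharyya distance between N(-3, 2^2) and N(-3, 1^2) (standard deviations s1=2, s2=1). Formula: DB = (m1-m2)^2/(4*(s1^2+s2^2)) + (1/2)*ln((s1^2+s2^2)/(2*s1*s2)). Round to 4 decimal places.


Bhattacharyya distance between two Gaussians:
DB = (m1-m2)^2/(4*(s1^2+s2^2)) + (1/2)*ln((s1^2+s2^2)/(2*s1*s2)).
(m1-m2)^2 = (0)^2 = 0.
s1^2+s2^2 = 4 + 1 = 5.
term1 = 0/20 = 0.0.
term2 = 0.5*ln(5/4.0) = 0.111572.
DB = 0.0 + 0.111572 = 0.1116

0.1116


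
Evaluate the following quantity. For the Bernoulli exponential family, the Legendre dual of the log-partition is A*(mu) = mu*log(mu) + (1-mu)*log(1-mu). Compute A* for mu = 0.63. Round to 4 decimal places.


Legendre transform for Bernoulli:
A*(mu) = mu*log(mu) + (1-mu)*log(1-mu).
mu = 0.63, 1-mu = 0.37.
mu*log(mu) = 0.63*log(0.63) = -0.291082.
(1-mu)*log(1-mu) = 0.37*log(0.37) = -0.367873.
A* = -0.291082 + -0.367873 = -0.6590

-0.6590


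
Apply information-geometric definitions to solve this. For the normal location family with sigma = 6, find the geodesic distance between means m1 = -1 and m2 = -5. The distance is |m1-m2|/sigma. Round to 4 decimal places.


On the fixed-variance normal subfamily, geodesic distance = |m1-m2|/sigma.
|-1 - -5| = 4.
sigma = 6.
d = 4/6 = 0.6667

0.6667


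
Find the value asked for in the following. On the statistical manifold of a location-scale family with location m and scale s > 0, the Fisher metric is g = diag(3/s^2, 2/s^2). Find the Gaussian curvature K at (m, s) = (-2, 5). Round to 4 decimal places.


The metric has the form g = (A dm^2 + B ds^2)/s^2 with A = 3, B = 2.
Substitute u = sqrt(A/B)*m: g = B*(du^2 + ds^2)/s^2, i.e. B times the
Poincare upper half-plane metric, which has constant Gaussian curvature -1.
Scaling a 2D metric by a constant c divides the Gaussian curvature by c,
so K = -1/B = -1/(2) = -0.5000 everywhere (the point (m, s) = (-2, 5) is irrelevant:
the curvature is constant).
The requested Gaussian curvature is K = -0.5000.

-0.5000


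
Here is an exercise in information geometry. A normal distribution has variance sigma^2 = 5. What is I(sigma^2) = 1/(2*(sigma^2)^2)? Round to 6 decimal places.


Fisher information for variance: I(sigma^2) = 1/(2*sigma^4).
sigma^2 = 5, so sigma^4 = 25.
I = 1/(2*25) = 1/50 = 0.020000

0.020000


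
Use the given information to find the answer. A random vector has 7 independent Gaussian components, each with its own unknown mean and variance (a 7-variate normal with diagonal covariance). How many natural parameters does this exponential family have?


Exponential family dimension calculation:
Each univariate normal has two natural parameters (mu/sigma^2 and -1/(2 sigma^2)).
With 7 independent components, dim = 2 * 7 = 14.

14


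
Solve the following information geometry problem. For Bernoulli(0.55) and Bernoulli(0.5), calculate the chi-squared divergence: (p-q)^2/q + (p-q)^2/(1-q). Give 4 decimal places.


Chi-squared divergence between Bernoulli distributions:
chi^2 = (p-q)^2/q + (p-q)^2/(1-q).
p = 0.55, q = 0.5, p-q = 0.05.
(p-q)^2 = 0.0025.
term1 = 0.0025/0.5 = 0.005.
term2 = 0.0025/0.5 = 0.005.
chi^2 = 0.005 + 0.005 = 0.0100

0.0100


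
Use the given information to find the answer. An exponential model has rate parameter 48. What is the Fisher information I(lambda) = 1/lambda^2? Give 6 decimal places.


Fisher information for exponential: I(lambda) = 1/lambda^2.
lambda = 48, lambda^2 = 2304.
I = 1/2304 = 0.000434

0.000434


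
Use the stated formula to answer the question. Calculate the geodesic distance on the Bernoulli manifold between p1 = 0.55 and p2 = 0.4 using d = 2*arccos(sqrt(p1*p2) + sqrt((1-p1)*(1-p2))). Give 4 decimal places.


Geodesic distance on Bernoulli manifold:
d(p1,p2) = 2*arccos(sqrt(p1*p2) + sqrt((1-p1)*(1-p2))).
sqrt(p1*p2) = sqrt(0.55*0.4) = 0.469042.
sqrt((1-p1)*(1-p2)) = sqrt(0.45*0.6) = 0.519615.
arg = 0.469042 + 0.519615 = 0.988657.
d = 2*arccos(0.988657) = 0.3015

0.3015


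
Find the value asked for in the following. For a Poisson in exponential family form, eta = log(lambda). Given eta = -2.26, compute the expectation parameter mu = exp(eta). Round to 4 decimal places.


Expectation parameter for Poisson exponential family:
mu = exp(eta).
eta = -2.26.
mu = exp(-2.26) = 0.1044

0.1044


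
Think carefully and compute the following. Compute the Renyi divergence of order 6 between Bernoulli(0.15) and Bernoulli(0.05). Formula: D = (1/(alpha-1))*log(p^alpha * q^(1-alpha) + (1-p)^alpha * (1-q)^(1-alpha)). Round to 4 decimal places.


Renyi divergence of order alpha between Bernoulli distributions:
D = (1/(alpha-1))*log(p^alpha * q^(1-alpha) + (1-p)^alpha * (1-q)^(1-alpha)).
alpha = 6, p = 0.15, q = 0.05.
p^alpha * q^(1-alpha) = 0.15^6 * 0.05^-5 = 36.45.
(1-p)^alpha * (1-q)^(1-alpha) = 0.85^6 * 0.95^-5 = 0.487411.
sum = 36.45 + 0.487411 = 36.937411.
D = (1/5)*log(36.937411) = 0.7218

0.7218


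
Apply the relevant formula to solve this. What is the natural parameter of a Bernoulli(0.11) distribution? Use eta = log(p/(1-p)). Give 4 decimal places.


Natural parameter for Bernoulli: eta = log(p/(1-p)).
p = 0.11, 1-p = 0.89.
p/(1-p) = 0.123596.
eta = log(0.123596) = -2.0907

-2.0907


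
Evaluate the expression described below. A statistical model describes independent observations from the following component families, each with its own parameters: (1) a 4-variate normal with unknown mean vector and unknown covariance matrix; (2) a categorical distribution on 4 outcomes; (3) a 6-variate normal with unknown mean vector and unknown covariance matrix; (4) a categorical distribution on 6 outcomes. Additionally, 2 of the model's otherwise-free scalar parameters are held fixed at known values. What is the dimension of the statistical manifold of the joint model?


The dimension of a statistical manifold equals the number of free
(independent) real parameters of the model. For a product of independent
blocks the parameter counts add.
- 4-variate normal: 4 (mean) + 4*5/2 = 10 (symmetric covariance) = 14.
- categorical on 4 outcomes (probabilities sum to 1): 4-1 = 3.
- 6-variate normal: 6 (mean) + 6*7/2 = 21 (symmetric covariance) = 27.
- categorical on 6 outcomes (probabilities sum to 1): 6-1 = 5.
Total = 14 + 3 + 27 + 5 = 49.
2 parameter(s) fixed at known values: 49 - 2 = 47.
Dimension = 47

47


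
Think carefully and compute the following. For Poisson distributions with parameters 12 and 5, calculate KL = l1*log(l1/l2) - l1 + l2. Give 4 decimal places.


KL divergence for Poisson:
KL = l1*log(l1/l2) - l1 + l2.
l1 = 12, l2 = 5.
log(12/5) = 0.875469.
l1*log(l1/l2) = 12 * 0.875469 = 10.505625.
KL = 10.505625 - 12 + 5 = 3.5056

3.5056


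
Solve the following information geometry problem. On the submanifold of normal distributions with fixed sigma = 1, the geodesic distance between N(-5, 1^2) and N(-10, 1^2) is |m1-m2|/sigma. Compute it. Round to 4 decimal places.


On the fixed-variance normal subfamily, geodesic distance = |m1-m2|/sigma.
|-5 - -10| = 5.
sigma = 1.
d = 5/1 = 5.0000

5.0000


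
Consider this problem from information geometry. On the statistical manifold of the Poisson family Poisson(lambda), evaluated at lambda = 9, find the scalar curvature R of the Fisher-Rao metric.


This family has a single free parameter, so its statistical manifold
is 1-dimensional. The Riemann curvature tensor of any 1-dimensional
Riemannian manifold vanishes identically, so R = 0.

0


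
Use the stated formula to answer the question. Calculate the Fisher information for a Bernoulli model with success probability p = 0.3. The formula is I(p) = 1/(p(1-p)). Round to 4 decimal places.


For Bernoulli(p), Fisher information is I(p) = 1/(p*(1-p)).
p = 0.3, 1-p = 0.7.
p*(1-p) = 0.21.
I(p) = 1/0.21 = 4.7619

4.7619


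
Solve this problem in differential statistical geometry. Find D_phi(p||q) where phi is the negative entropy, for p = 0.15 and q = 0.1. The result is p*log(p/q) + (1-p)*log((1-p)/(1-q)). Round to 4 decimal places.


Bregman divergence with negative entropy generator:
D = p*log(p/q) + (1-p)*log((1-p)/(1-q)).
p = 0.15, q = 0.1.
p*log(p/q) = 0.15*log(0.15/0.1) = 0.06082.
(1-p)*log((1-p)/(1-q)) = 0.85*log(0.85/0.9) = -0.048585.
D = 0.06082 + -0.048585 = 0.0122

0.0122


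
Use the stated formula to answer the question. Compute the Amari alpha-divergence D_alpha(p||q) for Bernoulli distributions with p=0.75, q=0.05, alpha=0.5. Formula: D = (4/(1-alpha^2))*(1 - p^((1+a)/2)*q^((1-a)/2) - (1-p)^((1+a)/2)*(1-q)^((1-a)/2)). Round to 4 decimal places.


Amari alpha-divergence:
D = (4/(1-alpha^2))*(1 - p^((1+a)/2)*q^((1-a)/2) - (1-p)^((1+a)/2)*(1-q)^((1-a)/2)).
alpha = 0.5, p = 0.75, q = 0.05.
e1 = (1+alpha)/2 = 0.75, e2 = (1-alpha)/2 = 0.25.
t1 = p^e1 * q^e2 = 0.75^0.75 * 0.05^0.25 = 0.3811.
t2 = (1-p)^e1 * (1-q)^e2 = 0.25^0.75 * 0.95^0.25 = 0.349049.
4/(1-alpha^2) = 5.333333.
D = 5.333333*(1 - 0.3811 - 0.349049) = 1.4392

1.4392


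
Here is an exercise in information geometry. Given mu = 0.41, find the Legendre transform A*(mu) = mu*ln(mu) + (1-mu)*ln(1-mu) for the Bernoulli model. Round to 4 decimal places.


Legendre transform for Bernoulli:
A*(mu) = mu*log(mu) + (1-mu)*log(1-mu).
mu = 0.41, 1-mu = 0.59.
mu*log(mu) = 0.41*log(0.41) = -0.365555.
(1-mu)*log(1-mu) = 0.59*log(0.59) = -0.311303.
A* = -0.365555 + -0.311303 = -0.6769

-0.6769


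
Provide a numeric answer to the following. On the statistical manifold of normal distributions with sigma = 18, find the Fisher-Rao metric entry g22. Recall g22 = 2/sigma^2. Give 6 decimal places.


For the 2-parameter normal family, the Fisher metric has:
  g11 = 1/sigma^2, g22 = 2/sigma^2.
sigma = 18, sigma^2 = 324.
g22 = 0.006173

0.006173


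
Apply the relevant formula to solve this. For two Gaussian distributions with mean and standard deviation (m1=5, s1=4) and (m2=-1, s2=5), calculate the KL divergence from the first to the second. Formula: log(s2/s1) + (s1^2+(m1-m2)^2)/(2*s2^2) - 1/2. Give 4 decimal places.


KL divergence between normal distributions:
KL = log(s2/s1) + (s1^2 + (m1-m2)^2)/(2*s2^2) - 1/2.
log(5/4) = 0.223144.
(4^2 + (5--1)^2)/(2*5^2) = (16 + 36)/50 = 1.04.
KL = 0.223144 + 1.04 - 0.5 = 0.7631

0.7631


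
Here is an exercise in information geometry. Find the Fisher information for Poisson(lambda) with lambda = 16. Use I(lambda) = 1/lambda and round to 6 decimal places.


Fisher information for Poisson: I(lambda) = 1/lambda.
lambda = 16.
I(lambda) = 1/16 = 0.062500

0.062500


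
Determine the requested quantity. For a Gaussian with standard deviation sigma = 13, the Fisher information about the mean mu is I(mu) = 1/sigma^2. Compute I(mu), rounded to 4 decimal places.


The Fisher information for the mean of a normal distribution is I(mu) = 1/sigma^2.
sigma = 13, so sigma^2 = 169.
I(mu) = 1/169 = 0.0059

0.0059


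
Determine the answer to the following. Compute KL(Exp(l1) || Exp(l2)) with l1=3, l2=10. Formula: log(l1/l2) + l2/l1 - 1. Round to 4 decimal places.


KL divergence for exponential family:
KL = log(l1/l2) + l2/l1 - 1.
log(3/10) = -1.203973.
10/3 = 3.333333.
KL = -1.203973 + 3.333333 - 1 = 1.1294

1.1294


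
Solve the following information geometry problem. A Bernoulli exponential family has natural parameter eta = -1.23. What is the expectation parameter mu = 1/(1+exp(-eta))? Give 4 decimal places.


Dual coordinate (expectation parameter) for Bernoulli:
mu = 1/(1+exp(-eta)).
eta = -1.23.
exp(-eta) = exp(1.23) = 3.42123.
mu = 1/(1+3.42123) = 0.2262

0.2262


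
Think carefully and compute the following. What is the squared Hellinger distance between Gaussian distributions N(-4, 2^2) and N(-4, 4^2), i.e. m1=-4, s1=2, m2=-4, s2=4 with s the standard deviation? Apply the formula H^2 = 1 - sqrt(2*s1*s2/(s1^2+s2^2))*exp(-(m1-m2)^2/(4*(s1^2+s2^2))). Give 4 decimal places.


Squared Hellinger distance for Gaussians:
H^2 = 1 - sqrt(2*s1*s2/(s1^2+s2^2)) * exp(-(m1-m2)^2/(4*(s1^2+s2^2))).
s1^2 = 4, s2^2 = 16, s1^2+s2^2 = 20.
sqrt(2*2*4/(20)) = 0.894427.
(m1-m2)^2 = (0)^2 = 0.
exp(-0/(4*20)) = exp(0.0) = 1.0.
H^2 = 1 - 0.894427*1.0 = 0.1056

0.1056


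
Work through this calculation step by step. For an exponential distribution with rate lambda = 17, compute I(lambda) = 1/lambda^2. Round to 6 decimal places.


Fisher information for exponential: I(lambda) = 1/lambda^2.
lambda = 17, lambda^2 = 289.
I = 1/289 = 0.003460

0.003460


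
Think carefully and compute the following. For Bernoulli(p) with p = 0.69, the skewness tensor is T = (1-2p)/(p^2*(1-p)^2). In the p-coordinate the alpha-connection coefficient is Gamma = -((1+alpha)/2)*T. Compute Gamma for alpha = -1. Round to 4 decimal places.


Skewness (Amari-Chentsov) tensor: T = (1-2p)/(p^2*(1-p)^2).
p = 0.69, 1-2p = -0.38, p^2 = 0.4761, (1-p)^2 = 0.0961.
T = -0.38/(0.4761 * 0.0961) = -8.305428.
In the p-coordinate, Gamma^(alpha) = Gamma^(0) - (alpha/2)*T with Gamma^(0) = (1/2)*g'(p) = -T/2,
so Gamma^(alpha) = -((1+alpha)/2)*T.
alpha = -1, -(1+alpha)/2 = 0.0.
Gamma = 0.0 * -8.305428 = 0.0000

0.0000


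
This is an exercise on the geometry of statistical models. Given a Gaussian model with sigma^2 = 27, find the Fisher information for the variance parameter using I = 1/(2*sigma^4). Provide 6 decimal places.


Fisher information for variance: I(sigma^2) = 1/(2*sigma^4).
sigma^2 = 27, so sigma^4 = 729.
I = 1/(2*729) = 1/1458 = 0.000686

0.000686


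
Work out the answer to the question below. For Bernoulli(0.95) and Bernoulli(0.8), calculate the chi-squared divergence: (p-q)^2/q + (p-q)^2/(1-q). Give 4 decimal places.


Chi-squared divergence between Bernoulli distributions:
chi^2 = (p-q)^2/q + (p-q)^2/(1-q).
p = 0.95, q = 0.8, p-q = 0.15.
(p-q)^2 = 0.0225.
term1 = 0.0225/0.8 = 0.028125.
term2 = 0.0225/0.2 = 0.1125.
chi^2 = 0.028125 + 0.1125 = 0.1406

0.1406


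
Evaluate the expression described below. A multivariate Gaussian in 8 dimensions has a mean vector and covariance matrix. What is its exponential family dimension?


Exponential family dimension calculation:
For 8-dim MVN: mean has 8 params, covariance has 8*9/2 = 36 unique entries.
Total dim = 8 + 36 = 44.

44


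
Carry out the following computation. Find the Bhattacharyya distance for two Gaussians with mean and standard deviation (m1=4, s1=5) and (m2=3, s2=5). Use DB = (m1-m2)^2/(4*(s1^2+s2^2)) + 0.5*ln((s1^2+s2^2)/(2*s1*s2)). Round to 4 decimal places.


Bhattacharyya distance between two Gaussians:
DB = (m1-m2)^2/(4*(s1^2+s2^2)) + (1/2)*ln((s1^2+s2^2)/(2*s1*s2)).
(m1-m2)^2 = (1)^2 = 1.
s1^2+s2^2 = 25 + 25 = 50.
term1 = 1/200 = 0.005.
term2 = 0.5*ln(50/50.0) = 0.0.
DB = 0.005 + 0.0 = 0.0050

0.0050


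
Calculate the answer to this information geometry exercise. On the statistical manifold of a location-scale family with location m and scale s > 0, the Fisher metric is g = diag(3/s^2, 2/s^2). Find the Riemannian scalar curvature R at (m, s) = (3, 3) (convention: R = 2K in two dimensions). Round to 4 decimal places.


The metric has the form g = (A dm^2 + B ds^2)/s^2 with A = 3, B = 2.
Substitute u = sqrt(A/B)*m: g = B*(du^2 + ds^2)/s^2, i.e. B times the
Poincare upper half-plane metric, which has constant Gaussian curvature -1.
Scaling a 2D metric by a constant c divides the Gaussian curvature by c,
so K = -1/B = -1/(2) = -0.5000 everywhere (the point (m, s) = (3, 3) is irrelevant:
the curvature is constant).
Scalar curvature in dimension 2: R = 2K = -2/(2) = -1.0000.

-1.0000


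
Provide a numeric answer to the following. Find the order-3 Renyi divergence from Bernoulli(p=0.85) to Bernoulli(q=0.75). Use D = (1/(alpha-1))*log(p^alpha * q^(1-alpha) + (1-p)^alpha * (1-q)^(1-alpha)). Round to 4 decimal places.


Renyi divergence of order alpha between Bernoulli distributions:
D = (1/(alpha-1))*log(p^alpha * q^(1-alpha) + (1-p)^alpha * (1-q)^(1-alpha)).
alpha = 3, p = 0.85, q = 0.75.
p^alpha * q^(1-alpha) = 0.85^3 * 0.75^-2 = 1.091778.
(1-p)^alpha * (1-q)^(1-alpha) = 0.15^3 * 0.25^-2 = 0.054.
sum = 1.091778 + 0.054 = 1.145778.
D = (1/2)*log(1.145778) = 0.0680

0.0680


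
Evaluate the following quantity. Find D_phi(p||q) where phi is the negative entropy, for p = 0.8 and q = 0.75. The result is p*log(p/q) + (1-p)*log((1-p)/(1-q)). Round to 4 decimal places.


Bregman divergence with negative entropy generator:
D = p*log(p/q) + (1-p)*log((1-p)/(1-q)).
p = 0.8, q = 0.75.
p*log(p/q) = 0.8*log(0.8/0.75) = 0.051631.
(1-p)*log((1-p)/(1-q)) = 0.2*log(0.2/0.25) = -0.044629.
D = 0.051631 + -0.044629 = 0.0070

0.0070


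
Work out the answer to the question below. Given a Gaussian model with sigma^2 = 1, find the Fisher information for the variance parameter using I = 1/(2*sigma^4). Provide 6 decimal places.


Fisher information for variance: I(sigma^2) = 1/(2*sigma^4).
sigma^2 = 1, so sigma^4 = 1.
I = 1/(2*1) = 1/2 = 0.500000

0.500000


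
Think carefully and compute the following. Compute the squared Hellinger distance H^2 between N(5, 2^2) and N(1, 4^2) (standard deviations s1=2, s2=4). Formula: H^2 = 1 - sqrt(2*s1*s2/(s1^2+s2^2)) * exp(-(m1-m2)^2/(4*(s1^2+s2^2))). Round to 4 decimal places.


Squared Hellinger distance for Gaussians:
H^2 = 1 - sqrt(2*s1*s2/(s1^2+s2^2)) * exp(-(m1-m2)^2/(4*(s1^2+s2^2))).
s1^2 = 4, s2^2 = 16, s1^2+s2^2 = 20.
sqrt(2*2*4/(20)) = 0.894427.
(m1-m2)^2 = (4)^2 = 16.
exp(-16/(4*20)) = exp(-0.2) = 0.818731.
H^2 = 1 - 0.894427*0.818731 = 0.2677

0.2677


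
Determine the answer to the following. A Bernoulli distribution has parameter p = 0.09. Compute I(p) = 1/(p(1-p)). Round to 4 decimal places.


For Bernoulli(p), Fisher information is I(p) = 1/(p*(1-p)).
p = 0.09, 1-p = 0.91.
p*(1-p) = 0.0819.
I(p) = 1/0.0819 = 12.2100

12.2100


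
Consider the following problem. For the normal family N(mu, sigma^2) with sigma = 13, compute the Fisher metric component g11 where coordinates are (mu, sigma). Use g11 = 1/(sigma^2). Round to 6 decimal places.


For the 2-parameter normal family, the Fisher metric has:
  g11 = 1/sigma^2, g22 = 2/sigma^2.
sigma = 13, sigma^2 = 169.
g11 = 0.005917

0.005917


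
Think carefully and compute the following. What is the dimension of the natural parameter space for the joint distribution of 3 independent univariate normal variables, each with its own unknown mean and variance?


Exponential family dimension calculation:
Each univariate normal has two natural parameters (mu/sigma^2 and -1/(2 sigma^2)).
With 3 independent components, dim = 2 * 3 = 6.

6


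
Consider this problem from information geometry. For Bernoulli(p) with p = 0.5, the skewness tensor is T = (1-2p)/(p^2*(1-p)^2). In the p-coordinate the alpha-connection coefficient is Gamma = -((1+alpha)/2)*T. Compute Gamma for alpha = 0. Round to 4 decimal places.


Skewness (Amari-Chentsov) tensor: T = (1-2p)/(p^2*(1-p)^2).
p = 0.5, 1-2p = 0.0, p^2 = 0.25, (1-p)^2 = 0.25.
T = 0.0/(0.25 * 0.25) = 0.0.
In the p-coordinate, Gamma^(alpha) = Gamma^(0) - (alpha/2)*T with Gamma^(0) = (1/2)*g'(p) = -T/2,
so Gamma^(alpha) = -((1+alpha)/2)*T.
alpha = 0, -(1+alpha)/2 = -0.5.
Gamma = -0.5 * 0.0 = 0.0000

0.0000


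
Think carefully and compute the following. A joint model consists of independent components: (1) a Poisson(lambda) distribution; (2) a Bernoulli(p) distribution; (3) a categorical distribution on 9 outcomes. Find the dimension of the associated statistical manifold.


The dimension of a statistical manifold equals the number of free
(independent) real parameters of the model. For a product of independent
blocks the parameter counts add.
- Poisson (lambda): 1.
- Bernoulli (p): 1.
- categorical on 9 outcomes (probabilities sum to 1): 9-1 = 8.
Total = 1 + 1 + 8 = 10.
Dimension = 10

10


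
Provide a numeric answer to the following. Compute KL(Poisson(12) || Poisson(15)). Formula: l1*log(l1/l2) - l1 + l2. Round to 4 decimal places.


KL divergence for Poisson:
KL = l1*log(l1/l2) - l1 + l2.
l1 = 12, l2 = 15.
log(12/15) = -0.223144.
l1*log(l1/l2) = 12 * -0.223144 = -2.677723.
KL = -2.677723 - 12 + 15 = 0.3223

0.3223


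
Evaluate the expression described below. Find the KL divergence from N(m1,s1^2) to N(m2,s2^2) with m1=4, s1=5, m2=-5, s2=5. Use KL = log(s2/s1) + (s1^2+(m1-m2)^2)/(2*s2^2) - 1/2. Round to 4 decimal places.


KL divergence between normal distributions:
KL = log(s2/s1) + (s1^2 + (m1-m2)^2)/(2*s2^2) - 1/2.
log(5/5) = 0.0.
(5^2 + (4--5)^2)/(2*5^2) = (25 + 81)/50 = 2.12.
KL = 0.0 + 2.12 - 0.5 = 1.6200

1.6200


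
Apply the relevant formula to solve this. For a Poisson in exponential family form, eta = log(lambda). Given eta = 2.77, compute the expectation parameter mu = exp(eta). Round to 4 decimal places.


Expectation parameter for Poisson exponential family:
mu = exp(eta).
eta = 2.77.
mu = exp(2.77) = 15.9586

15.9586


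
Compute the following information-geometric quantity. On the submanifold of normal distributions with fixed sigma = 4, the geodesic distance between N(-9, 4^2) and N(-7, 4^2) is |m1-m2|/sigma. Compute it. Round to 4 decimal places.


On the fixed-variance normal subfamily, geodesic distance = |m1-m2|/sigma.
|-9 - -7| = 2.
sigma = 4.
d = 2/4 = 0.5000

0.5000


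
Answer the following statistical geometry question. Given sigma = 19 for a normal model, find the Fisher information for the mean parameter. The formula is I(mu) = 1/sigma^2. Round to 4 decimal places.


The Fisher information for the mean of a normal distribution is I(mu) = 1/sigma^2.
sigma = 19, so sigma^2 = 361.
I(mu) = 1/361 = 0.0028

0.0028


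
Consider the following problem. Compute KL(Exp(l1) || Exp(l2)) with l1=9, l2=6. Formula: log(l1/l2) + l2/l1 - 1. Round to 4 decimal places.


KL divergence for exponential family:
KL = log(l1/l2) + l2/l1 - 1.
log(9/6) = 0.405465.
6/9 = 0.666667.
KL = 0.405465 + 0.666667 - 1 = 0.0721

0.0721


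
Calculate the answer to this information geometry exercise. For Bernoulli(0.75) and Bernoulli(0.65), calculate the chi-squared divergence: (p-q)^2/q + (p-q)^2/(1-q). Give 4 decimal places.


Chi-squared divergence between Bernoulli distributions:
chi^2 = (p-q)^2/q + (p-q)^2/(1-q).
p = 0.75, q = 0.65, p-q = 0.1.
(p-q)^2 = 0.01.
term1 = 0.01/0.65 = 0.015385.
term2 = 0.01/0.35 = 0.028571.
chi^2 = 0.015385 + 0.028571 = 0.0440

0.0440


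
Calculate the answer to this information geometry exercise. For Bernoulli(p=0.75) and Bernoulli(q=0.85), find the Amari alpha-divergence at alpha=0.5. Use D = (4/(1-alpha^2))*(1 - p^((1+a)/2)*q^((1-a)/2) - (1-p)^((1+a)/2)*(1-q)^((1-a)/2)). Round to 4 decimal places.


Amari alpha-divergence:
D = (4/(1-alpha^2))*(1 - p^((1+a)/2)*q^((1-a)/2) - (1-p)^((1+a)/2)*(1-q)^((1-a)/2)).
alpha = 0.5, p = 0.75, q = 0.85.
e1 = (1+alpha)/2 = 0.75, e2 = (1-alpha)/2 = 0.25.
t1 = p^e1 * q^e2 = 0.75^0.75 * 0.85^0.25 = 0.773839.
t2 = (1-p)^e1 * (1-q)^e2 = 0.25^0.75 * 0.15^0.25 = 0.220028.
4/(1-alpha^2) = 5.333333.
D = 5.333333*(1 - 0.773839 - 0.220028) = 0.0327

0.0327


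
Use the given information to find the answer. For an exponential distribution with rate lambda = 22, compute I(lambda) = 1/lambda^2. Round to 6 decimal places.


Fisher information for exponential: I(lambda) = 1/lambda^2.
lambda = 22, lambda^2 = 484.
I = 1/484 = 0.002066

0.002066


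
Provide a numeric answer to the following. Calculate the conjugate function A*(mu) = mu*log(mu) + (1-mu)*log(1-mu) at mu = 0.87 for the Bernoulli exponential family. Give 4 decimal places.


Legendre transform for Bernoulli:
A*(mu) = mu*log(mu) + (1-mu)*log(1-mu).
mu = 0.87, 1-mu = 0.13.
mu*log(mu) = 0.87*log(0.87) = -0.121158.
(1-mu)*log(1-mu) = 0.13*log(0.13) = -0.265229.
A* = -0.121158 + -0.265229 = -0.3864

-0.3864


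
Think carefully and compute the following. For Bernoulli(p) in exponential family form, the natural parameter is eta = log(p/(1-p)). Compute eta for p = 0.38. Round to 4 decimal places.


Natural parameter for Bernoulli: eta = log(p/(1-p)).
p = 0.38, 1-p = 0.62.
p/(1-p) = 0.612903.
eta = log(0.612903) = -0.4895

-0.4895


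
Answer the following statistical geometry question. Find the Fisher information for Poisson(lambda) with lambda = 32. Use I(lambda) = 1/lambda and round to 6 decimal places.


Fisher information for Poisson: I(lambda) = 1/lambda.
lambda = 32.
I(lambda) = 1/32 = 0.031250

0.031250


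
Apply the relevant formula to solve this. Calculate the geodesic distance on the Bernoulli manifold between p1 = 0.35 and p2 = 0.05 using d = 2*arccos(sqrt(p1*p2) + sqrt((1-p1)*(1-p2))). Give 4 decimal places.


Geodesic distance on Bernoulli manifold:
d(p1,p2) = 2*arccos(sqrt(p1*p2) + sqrt((1-p1)*(1-p2))).
sqrt(p1*p2) = sqrt(0.35*0.05) = 0.132288.
sqrt((1-p1)*(1-p2)) = sqrt(0.65*0.95) = 0.785812.
arg = 0.132288 + 0.785812 = 0.918099.
d = 2*arccos(0.918099) = 0.8151

0.8151


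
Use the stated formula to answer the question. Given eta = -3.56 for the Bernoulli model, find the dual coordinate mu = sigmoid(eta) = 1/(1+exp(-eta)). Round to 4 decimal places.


Dual coordinate (expectation parameter) for Bernoulli:
mu = 1/(1+exp(-eta)).
eta = -3.56.
exp(-eta) = exp(3.56) = 35.163197.
mu = 1/(1+35.163197) = 0.0277

0.0277


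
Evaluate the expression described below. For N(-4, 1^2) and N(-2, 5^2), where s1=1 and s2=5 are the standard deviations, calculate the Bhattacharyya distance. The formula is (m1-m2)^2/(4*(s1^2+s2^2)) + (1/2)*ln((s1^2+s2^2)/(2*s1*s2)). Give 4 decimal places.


Bhattacharyya distance between two Gaussians:
DB = (m1-m2)^2/(4*(s1^2+s2^2)) + (1/2)*ln((s1^2+s2^2)/(2*s1*s2)).
(m1-m2)^2 = (-2)^2 = 4.
s1^2+s2^2 = 1 + 25 = 26.
term1 = 4/104 = 0.038462.
term2 = 0.5*ln(26/10.0) = 0.477756.
DB = 0.038462 + 0.477756 = 0.5162

0.5162


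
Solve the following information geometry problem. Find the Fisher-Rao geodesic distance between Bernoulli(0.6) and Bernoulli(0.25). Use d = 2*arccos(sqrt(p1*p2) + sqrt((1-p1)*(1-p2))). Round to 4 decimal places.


Geodesic distance on Bernoulli manifold:
d(p1,p2) = 2*arccos(sqrt(p1*p2) + sqrt((1-p1)*(1-p2))).
sqrt(p1*p2) = sqrt(0.6*0.25) = 0.387298.
sqrt((1-p1)*(1-p2)) = sqrt(0.4*0.75) = 0.547723.
arg = 0.387298 + 0.547723 = 0.935021.
d = 2*arccos(0.935021) = 0.7250

0.7250


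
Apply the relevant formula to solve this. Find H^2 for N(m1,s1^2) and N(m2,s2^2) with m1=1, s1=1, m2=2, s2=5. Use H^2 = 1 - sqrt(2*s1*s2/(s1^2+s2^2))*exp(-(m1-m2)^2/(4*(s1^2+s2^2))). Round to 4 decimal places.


Squared Hellinger distance for Gaussians:
H^2 = 1 - sqrt(2*s1*s2/(s1^2+s2^2)) * exp(-(m1-m2)^2/(4*(s1^2+s2^2))).
s1^2 = 1, s2^2 = 25, s1^2+s2^2 = 26.
sqrt(2*1*5/(26)) = 0.620174.
(m1-m2)^2 = (-1)^2 = 1.
exp(-1/(4*26)) = exp(-0.009615) = 0.990431.
H^2 = 1 - 0.620174*0.990431 = 0.3858

0.3858


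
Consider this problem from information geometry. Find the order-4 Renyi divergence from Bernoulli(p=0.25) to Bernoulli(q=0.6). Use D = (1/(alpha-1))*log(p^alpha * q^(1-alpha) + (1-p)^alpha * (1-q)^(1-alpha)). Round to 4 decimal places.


Renyi divergence of order alpha between Bernoulli distributions:
D = (1/(alpha-1))*log(p^alpha * q^(1-alpha) + (1-p)^alpha * (1-q)^(1-alpha)).
alpha = 4, p = 0.25, q = 0.6.
p^alpha * q^(1-alpha) = 0.25^4 * 0.6^-3 = 0.018084.
(1-p)^alpha * (1-q)^(1-alpha) = 0.75^4 * 0.4^-3 = 4.943848.
sum = 0.018084 + 4.943848 = 4.961932.
D = (1/3)*log(4.961932) = 0.5339

0.5339


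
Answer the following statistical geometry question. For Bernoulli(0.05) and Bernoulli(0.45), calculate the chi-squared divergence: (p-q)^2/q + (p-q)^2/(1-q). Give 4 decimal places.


Chi-squared divergence between Bernoulli distributions:
chi^2 = (p-q)^2/q + (p-q)^2/(1-q).
p = 0.05, q = 0.45, p-q = -0.4.
(p-q)^2 = 0.16.
term1 = 0.16/0.45 = 0.355556.
term2 = 0.16/0.55 = 0.290909.
chi^2 = 0.355556 + 0.290909 = 0.6465

0.6465


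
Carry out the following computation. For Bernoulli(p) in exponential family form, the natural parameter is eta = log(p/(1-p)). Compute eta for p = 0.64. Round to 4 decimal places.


Natural parameter for Bernoulli: eta = log(p/(1-p)).
p = 0.64, 1-p = 0.36.
p/(1-p) = 1.777778.
eta = log(1.777778) = 0.5754

0.5754


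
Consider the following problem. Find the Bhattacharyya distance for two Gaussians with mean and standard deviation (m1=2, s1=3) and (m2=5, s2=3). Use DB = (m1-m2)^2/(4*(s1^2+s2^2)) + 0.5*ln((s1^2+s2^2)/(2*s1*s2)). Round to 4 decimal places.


Bhattacharyya distance between two Gaussians:
DB = (m1-m2)^2/(4*(s1^2+s2^2)) + (1/2)*ln((s1^2+s2^2)/(2*s1*s2)).
(m1-m2)^2 = (-3)^2 = 9.
s1^2+s2^2 = 9 + 9 = 18.
term1 = 9/72 = 0.125.
term2 = 0.5*ln(18/18.0) = 0.0.
DB = 0.125 + 0.0 = 0.1250

0.1250


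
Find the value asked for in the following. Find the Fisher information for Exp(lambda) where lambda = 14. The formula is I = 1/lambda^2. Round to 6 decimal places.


Fisher information for exponential: I(lambda) = 1/lambda^2.
lambda = 14, lambda^2 = 196.
I = 1/196 = 0.005102

0.005102


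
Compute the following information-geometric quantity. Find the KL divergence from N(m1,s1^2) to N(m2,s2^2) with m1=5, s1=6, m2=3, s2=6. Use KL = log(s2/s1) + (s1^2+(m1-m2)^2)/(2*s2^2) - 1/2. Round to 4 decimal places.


KL divergence between normal distributions:
KL = log(s2/s1) + (s1^2 + (m1-m2)^2)/(2*s2^2) - 1/2.
log(6/6) = 0.0.
(6^2 + (5-3)^2)/(2*6^2) = (36 + 4)/72 = 0.555556.
KL = 0.0 + 0.555556 - 0.5 = 0.0556

0.0556


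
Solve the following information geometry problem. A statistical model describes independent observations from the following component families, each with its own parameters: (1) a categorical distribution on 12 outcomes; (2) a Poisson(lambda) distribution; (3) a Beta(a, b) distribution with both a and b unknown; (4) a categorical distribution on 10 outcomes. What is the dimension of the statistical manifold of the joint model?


The dimension of a statistical manifold equals the number of free
(independent) real parameters of the model. For a product of independent
blocks the parameter counts add.
- categorical on 12 outcomes (probabilities sum to 1): 12-1 = 11.
- Poisson (lambda): 1.
- Beta (a, b): 2.
- categorical on 10 outcomes (probabilities sum to 1): 10-1 = 9.
Total = 11 + 1 + 2 + 9 = 23.
Dimension = 23

23


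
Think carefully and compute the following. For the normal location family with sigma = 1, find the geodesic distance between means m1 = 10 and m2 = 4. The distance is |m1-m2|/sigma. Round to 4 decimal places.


On the fixed-variance normal subfamily, geodesic distance = |m1-m2|/sigma.
|10 - 4| = 6.
sigma = 1.
d = 6/1 = 6.0000

6.0000


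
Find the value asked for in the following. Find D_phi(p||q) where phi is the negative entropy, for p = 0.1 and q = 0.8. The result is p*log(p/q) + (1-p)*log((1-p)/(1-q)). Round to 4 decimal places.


Bregman divergence with negative entropy generator:
D = p*log(p/q) + (1-p)*log((1-p)/(1-q)).
p = 0.1, q = 0.8.
p*log(p/q) = 0.1*log(0.1/0.8) = -0.207944.
(1-p)*log((1-p)/(1-q)) = 0.9*log(0.9/0.2) = 1.35367.
D = -0.207944 + 1.35367 = 1.1457

1.1457


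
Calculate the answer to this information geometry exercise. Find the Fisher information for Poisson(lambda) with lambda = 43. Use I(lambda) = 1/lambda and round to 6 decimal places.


Fisher information for Poisson: I(lambda) = 1/lambda.
lambda = 43.
I(lambda) = 1/43 = 0.023256

0.023256


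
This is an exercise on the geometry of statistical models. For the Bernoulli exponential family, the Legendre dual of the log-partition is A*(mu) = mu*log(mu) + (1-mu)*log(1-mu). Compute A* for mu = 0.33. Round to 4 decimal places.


Legendre transform for Bernoulli:
A*(mu) = mu*log(mu) + (1-mu)*log(1-mu).
mu = 0.33, 1-mu = 0.67.
mu*log(mu) = 0.33*log(0.33) = -0.365859.
(1-mu)*log(1-mu) = 0.67*log(0.67) = -0.26832.
A* = -0.365859 + -0.26832 = -0.6342

-0.6342


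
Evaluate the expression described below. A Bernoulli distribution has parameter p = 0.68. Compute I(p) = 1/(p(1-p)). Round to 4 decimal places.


For Bernoulli(p), Fisher information is I(p) = 1/(p*(1-p)).
p = 0.68, 1-p = 0.32.
p*(1-p) = 0.2176.
I(p) = 1/0.2176 = 4.5956

4.5956


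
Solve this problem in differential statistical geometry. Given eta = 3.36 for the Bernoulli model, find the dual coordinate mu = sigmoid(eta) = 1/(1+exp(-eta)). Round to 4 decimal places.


Dual coordinate (expectation parameter) for Bernoulli:
mu = 1/(1+exp(-eta)).
eta = 3.36.
exp(-eta) = exp(-3.36) = 0.034735.
mu = 1/(1+0.034735) = 0.9664

0.9664


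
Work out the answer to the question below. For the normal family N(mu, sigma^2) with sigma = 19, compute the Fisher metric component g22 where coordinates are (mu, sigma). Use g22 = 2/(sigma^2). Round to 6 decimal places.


For the 2-parameter normal family, the Fisher metric has:
  g11 = 1/sigma^2, g22 = 2/sigma^2.
sigma = 19, sigma^2 = 361.
g22 = 0.005540

0.005540
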